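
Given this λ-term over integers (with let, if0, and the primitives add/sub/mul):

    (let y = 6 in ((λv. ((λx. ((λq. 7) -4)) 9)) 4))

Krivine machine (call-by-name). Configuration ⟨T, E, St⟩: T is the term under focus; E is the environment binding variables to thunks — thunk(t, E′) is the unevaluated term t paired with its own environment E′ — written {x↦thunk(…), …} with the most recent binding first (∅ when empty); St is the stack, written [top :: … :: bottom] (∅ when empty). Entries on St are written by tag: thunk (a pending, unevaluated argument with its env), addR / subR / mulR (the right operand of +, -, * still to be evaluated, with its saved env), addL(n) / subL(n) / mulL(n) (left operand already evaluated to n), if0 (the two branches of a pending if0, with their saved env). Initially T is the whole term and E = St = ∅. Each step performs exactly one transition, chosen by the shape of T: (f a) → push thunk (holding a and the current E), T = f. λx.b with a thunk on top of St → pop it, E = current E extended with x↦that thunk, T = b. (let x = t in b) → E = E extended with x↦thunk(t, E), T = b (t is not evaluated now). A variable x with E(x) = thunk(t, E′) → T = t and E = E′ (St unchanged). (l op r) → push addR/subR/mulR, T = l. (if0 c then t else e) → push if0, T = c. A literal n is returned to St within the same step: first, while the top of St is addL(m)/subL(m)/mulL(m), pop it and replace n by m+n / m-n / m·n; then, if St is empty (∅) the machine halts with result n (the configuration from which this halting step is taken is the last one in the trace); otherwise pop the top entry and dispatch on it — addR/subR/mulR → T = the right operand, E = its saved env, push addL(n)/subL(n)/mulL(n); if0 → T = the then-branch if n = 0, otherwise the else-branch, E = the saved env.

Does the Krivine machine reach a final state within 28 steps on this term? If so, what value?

Answer: 7

Machine steps:
t=0: <T=(let y = 6 in ((λv. ((λx. ((λq. 7) -4)) 9)) 4)), E=∅, St=∅>
t=1: <T=((λv. ((λx. ((λq. 7) -4)) 9)) 4), E={y↦thunk(6, ∅)}, St=∅>
t=2: <T=(λv. ((λx. ((λq. 7) -4)) 9)), E={y↦thunk(6, ∅)}, St=[thunk]>
t=3: <T=((λx. ((λq. 7) -4)) 9), E={v↦thunk(4, {y↦thunk(6, ∅)}), y↦thunk(6, ∅)}, St=∅>
t=4: <T=(λx. ((λq. 7) -4)), E={v↦thunk(4, {y↦thunk(6, ∅)}), y↦thunk(6, ∅)}, St=[thunk]>
t=5: <T=((λq. 7) -4), E={x↦thunk(9, {v↦thunk(4, {y↦thunk(6, ∅)}), y↦thunk(6, ∅)}), v↦thunk(4, {y↦thunk(6, ∅)}), y↦thunk(6, ∅)}, St=∅>
t=6: <T=(λq. 7), E={x↦thunk(9, {v↦thunk(4, {y↦thunk(6, ∅)}), y↦thunk(6, ∅)}), v↦thunk(4, {y↦thunk(6, ∅)}), y↦thunk(6, ∅)}, St=[thunk]>
t=7: <T=7, E={q↦thunk(-4, {x↦thunk(9, {v↦thunk(4, {y↦thunk(6, ∅)}), y↦thunk(6, ∅)}), v↦thunk(4, {y↦thunk(6, ∅)}), y↦thunk(6, ∅)}), x↦thunk(9, {v↦thunk(4, {y↦thunk(6, ∅)}), y↦thunk(6, ∅)}), v↦thunk(4, {y↦thunk(6, ∅)}), y↦thunk(6, ∅)}, St=∅>
→ final value 7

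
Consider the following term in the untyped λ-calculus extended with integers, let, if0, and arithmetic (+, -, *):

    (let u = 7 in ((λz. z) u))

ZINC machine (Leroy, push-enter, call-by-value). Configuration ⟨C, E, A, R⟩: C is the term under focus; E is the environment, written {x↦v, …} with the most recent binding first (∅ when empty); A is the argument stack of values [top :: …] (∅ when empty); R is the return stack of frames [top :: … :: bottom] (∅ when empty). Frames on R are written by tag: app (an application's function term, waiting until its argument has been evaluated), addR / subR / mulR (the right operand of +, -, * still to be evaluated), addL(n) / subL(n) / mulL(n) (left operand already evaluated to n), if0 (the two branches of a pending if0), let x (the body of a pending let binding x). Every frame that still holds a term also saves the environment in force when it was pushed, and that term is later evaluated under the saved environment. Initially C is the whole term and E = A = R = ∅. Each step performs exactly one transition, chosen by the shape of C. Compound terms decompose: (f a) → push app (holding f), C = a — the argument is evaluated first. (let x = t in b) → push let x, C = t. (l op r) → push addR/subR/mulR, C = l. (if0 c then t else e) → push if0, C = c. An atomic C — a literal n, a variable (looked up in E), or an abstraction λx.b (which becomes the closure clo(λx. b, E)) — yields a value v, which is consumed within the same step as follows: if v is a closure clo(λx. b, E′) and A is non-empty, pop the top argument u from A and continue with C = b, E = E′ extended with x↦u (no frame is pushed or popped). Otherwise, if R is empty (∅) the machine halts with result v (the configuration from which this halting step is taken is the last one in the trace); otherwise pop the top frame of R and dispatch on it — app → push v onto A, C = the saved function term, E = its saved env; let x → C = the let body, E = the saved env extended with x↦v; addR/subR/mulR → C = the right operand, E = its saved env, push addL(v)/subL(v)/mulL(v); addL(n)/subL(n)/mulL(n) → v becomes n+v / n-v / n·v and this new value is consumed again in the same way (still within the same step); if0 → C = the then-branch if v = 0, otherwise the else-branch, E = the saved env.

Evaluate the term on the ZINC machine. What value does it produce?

Answer: 7

Execution trace:
step 0: [C=(let u = 7 in ((λz. z) u)) | E=∅ | A=∅ | R=∅]
step 1: [C=7 | E=∅ | A=∅ | R=[let u]]
step 2: [C=((λz. z) u) | E={u↦7} | A=∅ | R=∅]
step 3: [C=u | E={u↦7} | A=∅ | R=[app]]
step 4: [C=(λz. z) | E={u↦7} | A=[7] | R=∅]
step 5: [C=z | E={z↦7, u↦7} | A=∅ | R=∅]
→ final value 7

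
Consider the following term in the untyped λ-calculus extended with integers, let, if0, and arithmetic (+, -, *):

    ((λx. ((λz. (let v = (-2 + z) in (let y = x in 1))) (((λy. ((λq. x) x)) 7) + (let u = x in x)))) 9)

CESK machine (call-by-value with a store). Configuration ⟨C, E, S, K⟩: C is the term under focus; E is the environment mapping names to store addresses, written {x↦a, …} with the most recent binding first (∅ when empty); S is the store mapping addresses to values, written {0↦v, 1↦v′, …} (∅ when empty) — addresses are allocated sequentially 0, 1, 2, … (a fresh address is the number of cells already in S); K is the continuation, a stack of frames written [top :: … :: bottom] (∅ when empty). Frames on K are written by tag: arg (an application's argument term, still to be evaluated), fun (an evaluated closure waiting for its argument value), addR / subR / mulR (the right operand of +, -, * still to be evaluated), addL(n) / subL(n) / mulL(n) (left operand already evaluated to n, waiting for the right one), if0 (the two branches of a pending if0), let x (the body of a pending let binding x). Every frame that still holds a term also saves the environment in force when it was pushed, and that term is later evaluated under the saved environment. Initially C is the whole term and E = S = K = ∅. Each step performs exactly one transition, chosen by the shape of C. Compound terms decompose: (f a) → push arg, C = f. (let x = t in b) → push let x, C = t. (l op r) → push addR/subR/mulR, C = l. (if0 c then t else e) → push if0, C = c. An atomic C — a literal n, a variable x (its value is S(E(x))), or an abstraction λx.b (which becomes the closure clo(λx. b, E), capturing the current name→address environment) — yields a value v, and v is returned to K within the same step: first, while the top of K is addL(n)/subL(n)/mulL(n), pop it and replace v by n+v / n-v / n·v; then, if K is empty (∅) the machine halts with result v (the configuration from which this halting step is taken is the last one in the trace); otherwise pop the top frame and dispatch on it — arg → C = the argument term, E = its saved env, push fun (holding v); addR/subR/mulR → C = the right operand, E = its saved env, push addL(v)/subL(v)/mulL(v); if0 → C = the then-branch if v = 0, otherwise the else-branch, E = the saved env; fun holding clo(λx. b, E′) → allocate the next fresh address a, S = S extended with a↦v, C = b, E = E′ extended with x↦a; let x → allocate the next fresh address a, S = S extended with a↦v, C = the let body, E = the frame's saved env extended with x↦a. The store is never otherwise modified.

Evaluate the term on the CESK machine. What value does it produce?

Answer: 1

Machine steps:
t=0: <C=((λx. ((λz. (let v = (-2 + z) in (let y = x in 1))) (((λy. ((λq. x) x)) 7) + (let u = x in x)))) 9), E=∅, S=∅, K=∅>
t=1: <C=(λx. ((λz. (let v = (-2 + z) in (let y = x in 1))) (((λy. ((λq. x) x)) 7) + (let u = x in x)))), E=∅, S=∅, K=[arg]>
t=2: <C=9, E=∅, S=∅, K=[fun]>
t=3: <C=((λz. (let v = (-2 + z) in (let y = x in 1))) (((λy. ((λq. x) x)) 7) + (let u = x in x))), E={x↦0}, S={0↦9}, K=∅>
t=4: <C=(λz. (let v = (-2 + z) in (let y = x in 1))), E={x↦0}, S={0↦9}, K=[arg]>
t=5: <C=(((λy. ((λq. x) x)) 7) + (let u = x in x)), E={x↦0}, S={0↦9}, K=[fun]>
t=6: <C=((λy. ((λq. x) x)) 7), E={x↦0}, S={0↦9}, K=[addR :: fun]>
t=7: <C=(λy. ((λq. x) x)), E={x↦0}, S={0↦9}, K=[arg :: addR :: fun]>
t=8: <C=7, E={x↦0}, S={0↦9}, K=[fun :: addR :: fun]>
t=9: <C=((λq. x) x), E={y↦1, x↦0}, S={0↦9, 1↦7}, K=[addR :: fun]>
t=10: <C=(λq. x), E={y↦1, x↦0}, S={0↦9, 1↦7}, K=[arg :: addR :: fun]>
t=11: <C=x, E={y↦1, x↦0}, S={0↦9, 1↦7}, K=[fun :: addR :: fun]>
t=12: <C=x, E={q↦2, y↦1, x↦0}, S={0↦9, 1↦7, 2↦9}, K=[addR :: fun]>
t=13: <C=(let u = x in x), E={x↦0}, S={0↦9, 1↦7, 2↦9}, K=[addL(9) :: fun]>
t=14: <C=x, E={x↦0}, S={0↦9, 1↦7, 2↦9}, K=[let u :: addL(9) :: fun]>
t=15: <C=x, E={u↦3, x↦0}, S={0↦9, 1↦7, 2↦9, 3↦9}, K=[addL(9) :: fun]>
t=16: <C=(let v = (-2 + z) in (let y = x in 1)), E={z↦4, x↦0}, S={0↦9, 1↦7, 2↦9, 3↦9, 4↦18}, K=∅>
t=17: <C=(-2 + z), E={z↦4, x↦0}, S={0↦9, 1↦7, 2↦9, 3↦9, 4↦18}, K=[let v]>
t=18: <C=-2, E={z↦4, x↦0}, S={0↦9, 1↦7, 2↦9, 3↦9, 4↦18}, K=[addR :: let v]>
t=19: <C=z, E={z↦4, x↦0}, S={0↦9, 1↦7, 2↦9, 3↦9, 4↦18}, K=[addL(-2) :: let v]>
t=20: <C=(let y = x in 1), E={v↦5, z↦4, x↦0}, S={0↦9, 1↦7, 2↦9, 3↦9, 4↦18, 5↦16}, K=∅>
t=21: <C=x, E={v↦5, z↦4, x↦0}, S={0↦9, 1↦7, 2↦9, 3↦9, 4↦18, 5↦16}, K=[let y]>
t=22: <C=1, E={y↦6, v↦5, z↦4, x↦0}, S={0↦9, 1↦7, 2↦9, 3↦9, 4↦18, 5↦16, 6↦9}, K=∅>
→ final value 1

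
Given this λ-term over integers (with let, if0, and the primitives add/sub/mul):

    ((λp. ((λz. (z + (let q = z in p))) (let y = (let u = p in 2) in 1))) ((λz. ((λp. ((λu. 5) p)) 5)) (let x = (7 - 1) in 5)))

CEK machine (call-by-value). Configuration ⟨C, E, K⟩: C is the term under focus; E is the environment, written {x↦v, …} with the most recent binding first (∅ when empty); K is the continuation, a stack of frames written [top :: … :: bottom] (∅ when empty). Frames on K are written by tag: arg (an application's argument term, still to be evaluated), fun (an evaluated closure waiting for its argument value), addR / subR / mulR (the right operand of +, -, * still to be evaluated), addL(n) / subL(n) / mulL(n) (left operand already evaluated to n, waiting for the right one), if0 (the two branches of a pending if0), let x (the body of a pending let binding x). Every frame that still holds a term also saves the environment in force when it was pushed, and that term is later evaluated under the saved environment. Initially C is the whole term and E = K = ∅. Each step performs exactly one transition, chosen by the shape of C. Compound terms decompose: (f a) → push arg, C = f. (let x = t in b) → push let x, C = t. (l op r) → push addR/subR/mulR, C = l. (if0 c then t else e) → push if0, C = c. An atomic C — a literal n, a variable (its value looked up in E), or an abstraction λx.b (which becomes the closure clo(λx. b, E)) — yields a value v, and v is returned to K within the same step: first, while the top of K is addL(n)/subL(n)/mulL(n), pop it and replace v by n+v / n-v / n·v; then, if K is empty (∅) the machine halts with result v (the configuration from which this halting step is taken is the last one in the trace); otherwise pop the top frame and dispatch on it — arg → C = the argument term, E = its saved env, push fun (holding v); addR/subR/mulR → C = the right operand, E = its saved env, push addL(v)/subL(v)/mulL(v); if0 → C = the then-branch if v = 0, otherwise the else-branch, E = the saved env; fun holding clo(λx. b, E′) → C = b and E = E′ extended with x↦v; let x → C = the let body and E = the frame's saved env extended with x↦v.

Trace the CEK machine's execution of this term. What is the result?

[0] <C=((λp. ((λz. (z + (let q = z in p))) (let y = (let u = p in 2) in 1))) ((λz. ((λp. ((λu. 5) p)) 5)) (let x = (7 - 1) in 5))), E=∅, K=∅>
[1] <C=(λp. ((λz. (z + (let q = z in p))) (let y = (let u = p in 2) in 1))), E=∅, K=[arg]>
[2] <C=((λz. ((λp. ((λu. 5) p)) 5)) (let x = (7 - 1) in 5)), E=∅, K=[fun]>
[3] <C=(λz. ((λp. ((λu. 5) p)) 5)), E=∅, K=[arg :: fun]>
[4] <C=(let x = (7 - 1) in 5), E=∅, K=[fun :: fun]>
[5] <C=(7 - 1), E=∅, K=[let x :: fun :: fun]>
[6] <C=7, E=∅, K=[subR :: let x :: fun :: fun]>
[7] <C=1, E=∅, K=[subL(7) :: let x :: fun :: fun]>
[8] <C=5, E={x↦6}, K=[fun :: fun]>
[9] <C=((λp. ((λu. 5) p)) 5), E={z↦5}, K=[fun]>
[10] <C=(λp. ((λu. 5) p)), E={z↦5}, K=[arg :: fun]>
[11] <C=5, E={z↦5}, K=[fun :: fun]>
[12] <C=((λu. 5) p), E={p↦5, z↦5}, K=[fun]>
[13] <C=(λu. 5), E={p↦5, z↦5}, K=[arg :: fun]>
[14] <C=p, E={p↦5, z↦5}, K=[fun :: fun]>
[15] <C=5, E={u↦5, p↦5, z↦5}, K=[fun]>
[16] <C=((λz. (z + (let q = z in p))) (let y = (let u = p in 2) in 1)), E={p↦5}, K=∅>
[17] <C=(λz. (z + (let q = z in p))), E={p↦5}, K=[arg]>
[18] <C=(let y = (let u = p in 2) in 1), E={p↦5}, K=[fun]>
[19] <C=(let u = p in 2), E={p↦5}, K=[let y :: fun]>
[20] <C=p, E={p↦5}, K=[let u :: let y :: fun]>
[21] <C=2, E={u↦5, p↦5}, K=[let y :: fun]>
[22] <C=1, E={y↦2, p↦5}, K=[fun]>
[23] <C=(z + (let q = z in p)), E={z↦1, p↦5}, K=∅>
[24] <C=z, E={z↦1, p↦5}, K=[addR]>
[25] <C=(let q = z in p), E={z↦1, p↦5}, K=[addL(1)]>
[26] <C=z, E={z↦1, p↦5}, K=[let q :: addL(1)]>
[27] <C=p, E={q↦1, z↦1, p↦5}, K=[addL(1)]>
→ final value 6

Answer: 6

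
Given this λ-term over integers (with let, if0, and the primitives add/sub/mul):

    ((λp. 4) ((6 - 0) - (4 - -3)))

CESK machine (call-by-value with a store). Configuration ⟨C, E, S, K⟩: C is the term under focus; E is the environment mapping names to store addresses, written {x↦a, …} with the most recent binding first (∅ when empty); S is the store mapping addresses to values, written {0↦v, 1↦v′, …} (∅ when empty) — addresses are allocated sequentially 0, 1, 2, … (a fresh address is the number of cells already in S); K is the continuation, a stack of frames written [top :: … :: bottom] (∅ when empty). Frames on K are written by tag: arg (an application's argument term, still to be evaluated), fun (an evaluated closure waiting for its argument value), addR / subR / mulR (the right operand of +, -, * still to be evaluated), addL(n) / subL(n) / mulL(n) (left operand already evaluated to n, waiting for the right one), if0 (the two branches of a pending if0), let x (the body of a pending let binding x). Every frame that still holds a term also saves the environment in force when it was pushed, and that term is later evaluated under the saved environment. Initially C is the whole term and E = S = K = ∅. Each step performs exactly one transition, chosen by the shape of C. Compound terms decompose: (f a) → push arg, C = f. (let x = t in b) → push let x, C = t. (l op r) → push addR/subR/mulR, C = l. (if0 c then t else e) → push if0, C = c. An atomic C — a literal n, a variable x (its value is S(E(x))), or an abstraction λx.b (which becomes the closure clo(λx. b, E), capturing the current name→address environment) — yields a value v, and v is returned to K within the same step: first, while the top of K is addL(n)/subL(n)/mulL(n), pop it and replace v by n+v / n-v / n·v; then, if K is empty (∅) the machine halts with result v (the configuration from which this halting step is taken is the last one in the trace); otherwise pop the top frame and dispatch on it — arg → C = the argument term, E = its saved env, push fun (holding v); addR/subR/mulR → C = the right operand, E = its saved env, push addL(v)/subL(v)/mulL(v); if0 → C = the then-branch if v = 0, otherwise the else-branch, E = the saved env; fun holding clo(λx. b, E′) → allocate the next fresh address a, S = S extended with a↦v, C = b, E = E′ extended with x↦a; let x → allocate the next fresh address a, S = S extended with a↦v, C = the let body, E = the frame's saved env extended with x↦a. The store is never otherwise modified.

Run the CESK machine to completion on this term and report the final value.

Answer: 4

Execution trace:
0. <C=((λp. 4) ((6 - 0) - (4 - -3))), E=∅, S=∅, K=∅>
1. <C=(λp. 4), E=∅, S=∅, K=[arg]>
2. <C=((6 - 0) - (4 - -3)), E=∅, S=∅, K=[fun]>
3. <C=(6 - 0), E=∅, S=∅, K=[subR :: fun]>
4. <C=6, E=∅, S=∅, K=[subR :: subR :: fun]>
5. <C=0, E=∅, S=∅, K=[subL(6) :: subR :: fun]>
6. <C=(4 - -3), E=∅, S=∅, K=[subL(6) :: fun]>
7. <C=4, E=∅, S=∅, K=[subR :: subL(6) :: fun]>
8. <C=-3, E=∅, S=∅, K=[subL(4) :: subL(6) :: fun]>
9. <C=4, E={p↦0}, S={0↦-1}, K=∅>
→ final value 4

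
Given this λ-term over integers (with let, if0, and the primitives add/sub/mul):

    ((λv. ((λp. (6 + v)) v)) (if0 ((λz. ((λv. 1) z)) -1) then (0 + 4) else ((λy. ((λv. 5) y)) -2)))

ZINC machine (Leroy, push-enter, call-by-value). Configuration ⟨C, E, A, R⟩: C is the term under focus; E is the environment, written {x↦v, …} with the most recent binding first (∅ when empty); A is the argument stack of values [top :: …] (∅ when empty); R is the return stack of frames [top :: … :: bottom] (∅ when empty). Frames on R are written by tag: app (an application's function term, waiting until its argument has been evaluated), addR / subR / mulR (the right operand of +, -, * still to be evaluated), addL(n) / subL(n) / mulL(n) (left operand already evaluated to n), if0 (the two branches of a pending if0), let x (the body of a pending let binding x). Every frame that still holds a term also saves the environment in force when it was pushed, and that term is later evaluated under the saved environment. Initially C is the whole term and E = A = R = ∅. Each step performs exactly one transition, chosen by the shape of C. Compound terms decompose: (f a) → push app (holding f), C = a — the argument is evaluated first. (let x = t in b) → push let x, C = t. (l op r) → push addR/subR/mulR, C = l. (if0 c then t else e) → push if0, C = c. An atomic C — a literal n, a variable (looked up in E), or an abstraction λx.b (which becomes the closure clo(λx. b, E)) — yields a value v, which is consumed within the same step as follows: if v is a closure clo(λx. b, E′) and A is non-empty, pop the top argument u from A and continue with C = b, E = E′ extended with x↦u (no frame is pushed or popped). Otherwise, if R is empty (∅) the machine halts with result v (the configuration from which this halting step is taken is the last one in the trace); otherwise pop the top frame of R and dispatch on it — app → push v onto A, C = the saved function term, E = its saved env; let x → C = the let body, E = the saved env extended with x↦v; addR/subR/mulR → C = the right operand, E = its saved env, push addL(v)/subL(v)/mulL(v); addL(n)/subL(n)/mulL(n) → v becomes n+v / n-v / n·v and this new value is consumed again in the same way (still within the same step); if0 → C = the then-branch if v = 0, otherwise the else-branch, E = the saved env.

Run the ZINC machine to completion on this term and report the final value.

Answer: 11

Execution trace:
step 0: <C=((λv. ((λp. (6 + v)) v)) (if0 ((λz. ((λv. 1) z)) -1) then (0 + 4) else ((λy. ((λv. 5) y)) -2))), E=∅, A=∅, R=∅>
step 1: <C=(if0 ((λz. ((λv. 1) z)) -1) then (0 + 4) else ((λy. ((λv. 5) y)) -2)), E=∅, A=∅, R=[app]>
step 2: <C=((λz. ((λv. 1) z)) -1), E=∅, A=∅, R=[if0 :: app]>
step 3: <C=-1, E=∅, A=∅, R=[app :: if0 :: app]>
step 4: <C=(λz. ((λv. 1) z)), E=∅, A=[-1], R=[if0 :: app]>
step 5: <C=((λv. 1) z), E={z↦-1}, A=∅, R=[if0 :: app]>
step 6: <C=z, E={z↦-1}, A=∅, R=[app :: if0 :: app]>
step 7: <C=(λv. 1), E={z↦-1}, A=[-1], R=[if0 :: app]>
step 8: <C=1, E={v↦-1, z↦-1}, A=∅, R=[if0 :: app]>
step 9: <C=((λy. ((λv. 5) y)) -2), E=∅, A=∅, R=[app]>
step 10: <C=-2, E=∅, A=∅, R=[app :: app]>
step 11: <C=(λy. ((λv. 5) y)), E=∅, A=[-2], R=[app]>
step 12: <C=((λv. 5) y), E={y↦-2}, A=∅, R=[app]>
step 13: <C=y, E={y↦-2}, A=∅, R=[app :: app]>
step 14: <C=(λv. 5), E={y↦-2}, A=[-2], R=[app]>
step 15: <C=5, E={v↦-2, y↦-2}, A=∅, R=[app]>
step 16: <C=(λv. ((λp. (6 + v)) v)), E=∅, A=[5], R=∅>
step 17: <C=((λp. (6 + v)) v), E={v↦5}, A=∅, R=∅>
step 18: <C=v, E={v↦5}, A=∅, R=[app]>
step 19: <C=(λp. (6 + v)), E={v↦5}, A=[5], R=∅>
step 20: <C=(6 + v), E={p↦5, v↦5}, A=∅, R=∅>
step 21: <C=6, E={p↦5, v↦5}, A=∅, R=[addR]>
step 22: <C=v, E={p↦5, v↦5}, A=∅, R=[addL(6)]>
→ final value 11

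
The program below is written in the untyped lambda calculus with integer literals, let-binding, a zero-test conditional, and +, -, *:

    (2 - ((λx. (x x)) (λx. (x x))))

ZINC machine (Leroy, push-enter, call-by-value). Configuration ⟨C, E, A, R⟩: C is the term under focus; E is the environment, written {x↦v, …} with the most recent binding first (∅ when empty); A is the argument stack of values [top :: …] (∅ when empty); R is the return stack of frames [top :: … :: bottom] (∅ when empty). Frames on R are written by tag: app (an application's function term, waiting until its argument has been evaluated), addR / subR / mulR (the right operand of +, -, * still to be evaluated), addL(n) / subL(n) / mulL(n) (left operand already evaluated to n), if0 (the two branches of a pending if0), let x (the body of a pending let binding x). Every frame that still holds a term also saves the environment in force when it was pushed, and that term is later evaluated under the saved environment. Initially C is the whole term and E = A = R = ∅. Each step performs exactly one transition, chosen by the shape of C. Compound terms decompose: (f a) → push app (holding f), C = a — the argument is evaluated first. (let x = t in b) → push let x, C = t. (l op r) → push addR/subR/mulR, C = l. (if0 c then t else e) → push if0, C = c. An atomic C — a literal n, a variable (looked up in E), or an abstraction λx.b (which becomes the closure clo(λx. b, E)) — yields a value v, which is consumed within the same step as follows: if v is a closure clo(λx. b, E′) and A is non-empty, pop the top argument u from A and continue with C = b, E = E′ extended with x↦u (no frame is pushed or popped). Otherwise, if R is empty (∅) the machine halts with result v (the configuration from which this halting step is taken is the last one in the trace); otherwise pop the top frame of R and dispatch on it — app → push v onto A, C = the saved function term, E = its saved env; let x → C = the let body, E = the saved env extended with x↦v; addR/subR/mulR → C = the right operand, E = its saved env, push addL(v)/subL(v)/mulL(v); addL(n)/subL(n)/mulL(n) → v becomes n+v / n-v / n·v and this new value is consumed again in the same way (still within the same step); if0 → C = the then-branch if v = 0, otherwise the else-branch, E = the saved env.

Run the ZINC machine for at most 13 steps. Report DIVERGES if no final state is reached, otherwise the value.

Answer: DIVERGES (no final state within 13 steps)

Derivation:
step 0: <C=(2 - ((λx. (x x)) (λx. (x x)))), E=∅, A=∅, R=∅>
step 1: <C=2, E=∅, A=∅, R=[subR]>
step 2: <C=((λx. (x x)) (λx. (x x))), E=∅, A=∅, R=[subL(2)]>
step 3: <C=(λx. (x x)), E=∅, A=∅, R=[app :: subL(2)]>
step 4: <C=(λx. (x x)), E=∅, A=[clo(λx. (x x), ∅)], R=[subL(2)]>
step 5: <C=(x x), E={x↦clo(λx. (x x), ∅)}, A=∅, R=[subL(2)]>
step 6: <C=x, E={x↦clo(λx. (x x), ∅)}, A=∅, R=[app :: subL(2)]>
step 7: <C=x, E={x↦clo(λx. (x x), ∅)}, A=[clo(λx. (x x), ∅)], R=[subL(2)]>
… configuration repeats with period 3 (steps 5–7 recur indefinitely) …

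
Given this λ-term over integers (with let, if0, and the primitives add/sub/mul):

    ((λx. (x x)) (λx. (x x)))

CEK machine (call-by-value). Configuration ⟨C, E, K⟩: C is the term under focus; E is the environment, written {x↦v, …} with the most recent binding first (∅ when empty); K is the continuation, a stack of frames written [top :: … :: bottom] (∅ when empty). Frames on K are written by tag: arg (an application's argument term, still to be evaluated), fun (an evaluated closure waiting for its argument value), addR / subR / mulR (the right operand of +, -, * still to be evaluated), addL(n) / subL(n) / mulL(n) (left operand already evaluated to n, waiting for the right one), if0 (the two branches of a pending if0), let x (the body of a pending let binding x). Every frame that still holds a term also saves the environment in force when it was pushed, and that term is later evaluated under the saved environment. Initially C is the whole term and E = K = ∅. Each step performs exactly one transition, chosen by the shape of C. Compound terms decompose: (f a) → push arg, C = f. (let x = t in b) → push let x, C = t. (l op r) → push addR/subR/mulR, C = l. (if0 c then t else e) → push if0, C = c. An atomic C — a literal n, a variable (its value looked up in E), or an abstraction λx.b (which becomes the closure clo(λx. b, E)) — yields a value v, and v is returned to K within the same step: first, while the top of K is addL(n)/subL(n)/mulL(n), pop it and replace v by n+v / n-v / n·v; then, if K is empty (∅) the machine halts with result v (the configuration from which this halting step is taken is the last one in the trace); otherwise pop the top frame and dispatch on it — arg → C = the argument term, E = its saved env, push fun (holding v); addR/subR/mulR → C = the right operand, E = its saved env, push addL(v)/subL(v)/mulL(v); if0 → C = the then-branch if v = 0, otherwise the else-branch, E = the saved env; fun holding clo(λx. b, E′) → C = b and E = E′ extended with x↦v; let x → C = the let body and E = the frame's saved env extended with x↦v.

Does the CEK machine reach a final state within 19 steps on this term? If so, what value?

[0] [C=((λx. (x x)) (λx. (x x))) | E=∅ | K=∅]
[1] [C=(λx. (x x)) | E=∅ | K=[arg]]
[2] [C=(λx. (x x)) | E=∅ | K=[fun]]
[3] [C=(x x) | E={x↦clo(λx. (x x), ∅)} | K=∅]
[4] [C=x | E={x↦clo(λx. (x x), ∅)} | K=[arg]]
[5] [C=x | E={x↦clo(λx. (x x), ∅)} | K=[fun]]
… configuration repeats with period 3 (steps 3–5 recur indefinitely) …

Answer: DIVERGES (no final state within 19 steps)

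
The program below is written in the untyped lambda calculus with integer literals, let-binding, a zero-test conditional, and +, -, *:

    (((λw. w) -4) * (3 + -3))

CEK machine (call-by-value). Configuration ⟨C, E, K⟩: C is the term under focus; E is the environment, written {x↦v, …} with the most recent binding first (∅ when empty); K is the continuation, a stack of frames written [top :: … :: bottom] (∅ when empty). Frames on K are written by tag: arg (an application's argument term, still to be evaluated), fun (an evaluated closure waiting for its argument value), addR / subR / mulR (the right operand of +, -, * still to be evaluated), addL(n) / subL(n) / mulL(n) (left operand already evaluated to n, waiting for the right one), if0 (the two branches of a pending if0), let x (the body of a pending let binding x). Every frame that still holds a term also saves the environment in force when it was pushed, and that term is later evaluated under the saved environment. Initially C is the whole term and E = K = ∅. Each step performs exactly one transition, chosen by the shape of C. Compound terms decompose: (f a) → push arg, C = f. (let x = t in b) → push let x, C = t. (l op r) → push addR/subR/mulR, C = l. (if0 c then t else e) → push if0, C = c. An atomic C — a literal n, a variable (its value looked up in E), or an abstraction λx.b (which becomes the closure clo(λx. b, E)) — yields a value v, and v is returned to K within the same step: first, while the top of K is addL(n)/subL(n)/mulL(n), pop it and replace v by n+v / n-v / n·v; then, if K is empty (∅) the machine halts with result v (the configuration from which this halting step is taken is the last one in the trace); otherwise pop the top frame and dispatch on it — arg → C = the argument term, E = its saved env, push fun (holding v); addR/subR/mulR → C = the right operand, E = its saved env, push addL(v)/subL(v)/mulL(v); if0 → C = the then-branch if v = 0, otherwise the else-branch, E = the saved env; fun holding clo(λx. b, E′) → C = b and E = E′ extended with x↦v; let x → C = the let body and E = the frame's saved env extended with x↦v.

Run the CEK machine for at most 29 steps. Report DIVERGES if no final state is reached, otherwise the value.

Answer: 0

Machine steps:
0. ⟨C=(((λw. w) -4) * (3 + -3)); E=∅; K=∅⟩
1. ⟨C=((λw. w) -4); E=∅; K=[mulR]⟩
2. ⟨C=(λw. w); E=∅; K=[arg :: mulR]⟩
3. ⟨C=-4; E=∅; K=[fun :: mulR]⟩
4. ⟨C=w; E={w↦-4}; K=[mulR]⟩
5. ⟨C=(3 + -3); E=∅; K=[mulL(-4)]⟩
6. ⟨C=3; E=∅; K=[addR :: mulL(-4)]⟩
7. ⟨C=-3; E=∅; K=[addL(3) :: mulL(-4)]⟩
→ final value 0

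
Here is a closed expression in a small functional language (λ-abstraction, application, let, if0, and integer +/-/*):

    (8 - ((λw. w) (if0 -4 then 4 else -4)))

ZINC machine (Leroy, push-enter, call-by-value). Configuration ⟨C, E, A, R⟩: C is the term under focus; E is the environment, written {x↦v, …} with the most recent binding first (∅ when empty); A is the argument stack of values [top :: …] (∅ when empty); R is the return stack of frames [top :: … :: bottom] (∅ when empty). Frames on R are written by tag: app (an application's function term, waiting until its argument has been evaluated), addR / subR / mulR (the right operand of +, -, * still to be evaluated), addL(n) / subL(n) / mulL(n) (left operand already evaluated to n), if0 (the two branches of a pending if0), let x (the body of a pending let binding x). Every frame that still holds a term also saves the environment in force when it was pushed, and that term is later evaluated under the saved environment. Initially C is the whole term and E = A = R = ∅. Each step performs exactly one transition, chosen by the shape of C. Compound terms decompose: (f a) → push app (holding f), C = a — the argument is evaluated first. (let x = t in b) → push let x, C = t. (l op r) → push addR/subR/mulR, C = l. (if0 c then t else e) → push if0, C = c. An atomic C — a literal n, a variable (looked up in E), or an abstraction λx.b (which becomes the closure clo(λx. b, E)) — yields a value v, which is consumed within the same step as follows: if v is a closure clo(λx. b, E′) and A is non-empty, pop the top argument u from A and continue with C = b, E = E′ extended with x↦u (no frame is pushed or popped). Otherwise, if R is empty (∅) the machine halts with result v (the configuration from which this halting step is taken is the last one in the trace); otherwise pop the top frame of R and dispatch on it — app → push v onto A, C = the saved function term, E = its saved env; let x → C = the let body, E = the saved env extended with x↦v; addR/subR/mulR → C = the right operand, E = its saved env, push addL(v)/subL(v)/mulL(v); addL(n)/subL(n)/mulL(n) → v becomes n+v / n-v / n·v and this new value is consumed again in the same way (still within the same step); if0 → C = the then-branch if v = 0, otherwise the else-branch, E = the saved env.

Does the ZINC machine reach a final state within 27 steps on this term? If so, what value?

step 0: [C=(8 - ((λw. w) (if0 -4 then 4 else -4))) | E=∅ | A=∅ | R=∅]
step 1: [C=8 | E=∅ | A=∅ | R=[subR]]
step 2: [C=((λw. w) (if0 -4 then 4 else -4)) | E=∅ | A=∅ | R=[subL(8)]]
step 3: [C=(if0 -4 then 4 else -4) | E=∅ | A=∅ | R=[app :: subL(8)]]
step 4: [C=-4 | E=∅ | A=∅ | R=[if0 :: app :: subL(8)]]
step 5: [C=-4 | E=∅ | A=∅ | R=[app :: subL(8)]]
step 6: [C=(λw. w) | E=∅ | A=[-4] | R=[subL(8)]]
step 7: [C=w | E={w↦-4} | A=∅ | R=[subL(8)]]
→ final value 12

Answer: 12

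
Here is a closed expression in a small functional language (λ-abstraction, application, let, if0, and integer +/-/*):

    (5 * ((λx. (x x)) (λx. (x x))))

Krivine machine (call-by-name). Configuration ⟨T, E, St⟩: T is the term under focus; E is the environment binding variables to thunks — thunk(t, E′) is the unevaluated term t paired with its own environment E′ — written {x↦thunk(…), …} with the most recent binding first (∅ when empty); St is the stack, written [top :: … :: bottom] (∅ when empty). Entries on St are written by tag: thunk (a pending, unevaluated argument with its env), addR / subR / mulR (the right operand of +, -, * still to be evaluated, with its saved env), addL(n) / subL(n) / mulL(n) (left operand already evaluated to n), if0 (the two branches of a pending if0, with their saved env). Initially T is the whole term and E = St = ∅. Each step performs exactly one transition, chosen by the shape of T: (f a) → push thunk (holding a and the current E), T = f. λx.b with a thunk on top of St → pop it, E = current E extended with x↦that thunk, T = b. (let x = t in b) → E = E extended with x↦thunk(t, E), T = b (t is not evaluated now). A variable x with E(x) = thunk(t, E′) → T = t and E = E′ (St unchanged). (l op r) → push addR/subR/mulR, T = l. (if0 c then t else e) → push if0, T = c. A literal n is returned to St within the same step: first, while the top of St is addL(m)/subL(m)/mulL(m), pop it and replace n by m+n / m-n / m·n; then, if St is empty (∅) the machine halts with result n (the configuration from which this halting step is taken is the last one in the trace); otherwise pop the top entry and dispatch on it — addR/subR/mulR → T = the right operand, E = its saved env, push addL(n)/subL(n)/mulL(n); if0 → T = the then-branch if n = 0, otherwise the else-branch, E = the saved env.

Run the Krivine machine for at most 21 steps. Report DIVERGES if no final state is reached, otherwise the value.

t=0: ⟨T=(5 * ((λx. (x x)) (λx. (x x)))); E=∅; St=∅⟩
t=1: ⟨T=5; E=∅; St=[mulR]⟩
t=2: ⟨T=((λx. (x x)) (λx. (x x))); E=∅; St=[mulL(5)]⟩
t=3: ⟨T=(λx. (x x)); E=∅; St=[thunk :: mulL(5)]⟩
t=4: ⟨T=(x x); E={x↦thunk((λx. (x x)), ∅)}; St=[mulL(5)]⟩
t=5: ⟨T=x; E={x↦thunk((λx. (x x)), ∅)}; St=[thunk :: mulL(5)]⟩
t=6: ⟨T=(λx. (x x)); E=∅; St=[thunk :: mulL(5)]⟩
t=7: ⟨T=(x x); E={x↦thunk(x, {x↦thunk((λx. (x x)), ∅)})}; St=[mulL(5)]⟩
t=8: ⟨T=x; E={x↦thunk(x, {x↦thunk((λx. (x x)), ∅)})}; St=[thunk :: mulL(5)]⟩
t=9: ⟨T=x; E={x↦thunk((λx. (x x)), ∅)}; St=[thunk :: mulL(5)]⟩
t=10: ⟨T=(λx. (x x)); E=∅; St=[thunk :: mulL(5)]⟩
t=11: ⟨T=(x x); E={x↦thunk(x, {x↦thunk(x, {x↦thunk((λx. (x x)), ∅)})})}; St=[mulL(5)]⟩
t=12: ⟨T=x; E={x↦thunk(x, {x↦thunk(x, {x↦thunk((λx. (x x)), ∅)})})}; St=[thunk :: mulL(5)]⟩
t=13: ⟨T=x; E={x↦thunk(x, {x↦thunk((λx. (x x)), ∅)})}; St=[thunk :: mulL(5)]⟩
t=14: ⟨T=x; E={x↦thunk((λx. (x x)), ∅)}; St=[thunk :: mulL(5)]⟩
t=15: ⟨T=(λx. (x x)); E=∅; St=[thunk :: mulL(5)]⟩
t=16: ⟨T=(x x); E={x↦thunk(x, {x↦thunk(x, {x↦thunk(x, {x↦thunk((λx. (x x)), ∅)})})})}; St=[mulL(5)]⟩
t=17: ⟨T=x; E={x↦thunk(x, {x↦thunk(x, {x↦thunk(x, {x↦thunk((λx. (x x)), ∅)})})})}; St=[thunk :: mulL(5)]⟩
t=18: ⟨T=x; E={x↦thunk(x, {x↦thunk(x, {x↦thunk((λx. (x x)), ∅)})})}; St=[thunk :: mulL(5)]⟩
t=19: ⟨T=x; E={x↦thunk(x, {x↦thunk((λx. (x x)), ∅)})}; St=[thunk :: mulL(5)]⟩
t=20: ⟨T=x; E={x↦thunk((λx. (x x)), ∅)}; St=[thunk :: mulL(5)]⟩
t=21: ⟨T=(λx. (x x)); E=∅; St=[thunk :: mulL(5)]⟩
→ 21 transitions taken and the configuration is still not final: no result within 21 steps

Answer: DIVERGES (no final state within 21 steps)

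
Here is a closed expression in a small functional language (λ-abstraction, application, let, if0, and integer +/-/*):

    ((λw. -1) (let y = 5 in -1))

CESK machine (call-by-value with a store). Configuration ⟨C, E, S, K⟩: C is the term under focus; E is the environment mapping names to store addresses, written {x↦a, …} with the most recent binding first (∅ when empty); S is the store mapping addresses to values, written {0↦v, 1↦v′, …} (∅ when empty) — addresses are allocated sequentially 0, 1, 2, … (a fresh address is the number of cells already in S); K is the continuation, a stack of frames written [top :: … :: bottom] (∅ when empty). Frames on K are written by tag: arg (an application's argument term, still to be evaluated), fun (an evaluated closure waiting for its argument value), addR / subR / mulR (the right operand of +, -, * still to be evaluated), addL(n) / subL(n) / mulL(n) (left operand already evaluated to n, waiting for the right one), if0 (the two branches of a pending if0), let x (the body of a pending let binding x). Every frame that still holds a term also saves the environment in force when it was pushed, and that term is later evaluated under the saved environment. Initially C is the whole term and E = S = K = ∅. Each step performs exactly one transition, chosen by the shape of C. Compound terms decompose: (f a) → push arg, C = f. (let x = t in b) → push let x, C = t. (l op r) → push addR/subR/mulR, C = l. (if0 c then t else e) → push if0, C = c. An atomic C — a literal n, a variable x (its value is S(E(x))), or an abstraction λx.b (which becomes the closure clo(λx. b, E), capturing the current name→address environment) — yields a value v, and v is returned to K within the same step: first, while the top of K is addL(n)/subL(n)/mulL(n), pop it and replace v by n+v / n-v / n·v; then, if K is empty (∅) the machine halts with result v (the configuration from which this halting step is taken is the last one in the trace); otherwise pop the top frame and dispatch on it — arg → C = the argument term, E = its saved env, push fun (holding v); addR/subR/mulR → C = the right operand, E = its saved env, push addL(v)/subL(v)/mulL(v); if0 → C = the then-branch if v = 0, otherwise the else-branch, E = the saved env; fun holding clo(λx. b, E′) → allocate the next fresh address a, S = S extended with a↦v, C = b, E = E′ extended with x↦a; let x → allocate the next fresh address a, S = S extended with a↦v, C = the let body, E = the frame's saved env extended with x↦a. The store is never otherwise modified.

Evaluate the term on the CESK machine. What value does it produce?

Answer: -1

Derivation:
0. [C=((λw. -1) (let y = 5 in -1)) | E=∅ | S=∅ | K=∅]
1. [C=(λw. -1) | E=∅ | S=∅ | K=[arg]]
2. [C=(let y = 5 in -1) | E=∅ | S=∅ | K=[fun]]
3. [C=5 | E=∅ | S=∅ | K=[let y :: fun]]
4. [C=-1 | E={y↦0} | S={0↦5} | K=[fun]]
5. [C=-1 | E={w↦1} | S={0↦5, 1↦-1} | K=∅]
→ final value -1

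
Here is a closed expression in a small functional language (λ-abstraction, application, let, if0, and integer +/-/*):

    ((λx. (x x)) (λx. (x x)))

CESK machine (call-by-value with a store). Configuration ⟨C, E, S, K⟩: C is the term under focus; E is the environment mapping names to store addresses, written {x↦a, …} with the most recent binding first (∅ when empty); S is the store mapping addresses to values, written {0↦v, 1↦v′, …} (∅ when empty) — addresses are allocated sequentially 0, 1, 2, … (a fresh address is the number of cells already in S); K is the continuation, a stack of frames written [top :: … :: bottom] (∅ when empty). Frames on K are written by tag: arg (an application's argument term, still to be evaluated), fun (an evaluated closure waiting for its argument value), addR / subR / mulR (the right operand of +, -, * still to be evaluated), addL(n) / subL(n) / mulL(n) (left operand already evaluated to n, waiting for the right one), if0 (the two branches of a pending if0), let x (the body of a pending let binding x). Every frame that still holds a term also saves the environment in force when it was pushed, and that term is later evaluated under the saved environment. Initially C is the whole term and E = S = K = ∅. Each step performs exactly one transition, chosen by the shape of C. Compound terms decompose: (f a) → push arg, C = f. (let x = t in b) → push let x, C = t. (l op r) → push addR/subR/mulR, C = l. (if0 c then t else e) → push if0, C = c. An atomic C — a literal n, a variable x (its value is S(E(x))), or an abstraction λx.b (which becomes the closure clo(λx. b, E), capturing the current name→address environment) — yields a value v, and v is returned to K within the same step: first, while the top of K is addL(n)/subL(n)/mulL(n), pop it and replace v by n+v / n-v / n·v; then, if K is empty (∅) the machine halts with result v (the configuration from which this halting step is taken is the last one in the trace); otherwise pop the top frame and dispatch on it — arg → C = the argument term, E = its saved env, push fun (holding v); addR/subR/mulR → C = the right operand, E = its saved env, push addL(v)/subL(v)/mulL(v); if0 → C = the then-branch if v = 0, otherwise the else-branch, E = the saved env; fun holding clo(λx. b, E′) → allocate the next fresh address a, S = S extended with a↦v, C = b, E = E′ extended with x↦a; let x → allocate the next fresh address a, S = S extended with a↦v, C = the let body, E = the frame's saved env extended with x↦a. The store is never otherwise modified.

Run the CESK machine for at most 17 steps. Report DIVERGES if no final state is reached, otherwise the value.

Answer: DIVERGES (no final state within 17 steps)

Execution trace:
step 0: [C=((λx. (x x)) (λx. (x x))) | E=∅ | S=∅ | K=∅]
step 1: [C=(λx. (x x)) | E=∅ | S=∅ | K=[arg]]
step 2: [C=(λx. (x x)) | E=∅ | S=∅ | K=[fun]]
step 3: [C=(x x) | E={x↦0} | S={0↦clo(λx. (x x), ∅)} | K=∅]
step 4: [C=x | E={x↦0} | S={0↦clo(λx. (x x), ∅)} | K=[arg]]
step 5: [C=x | E={x↦0} | S={0↦clo(λx. (x x), ∅)} | K=[fun]]
step 6: [C=(x x) | E={x↦1} | S={0↦clo(λx. (x x), ∅), 1↦clo(λx. (x x), ∅)} | K=∅]
step 7: [C=x | E={x↦1} | S={0↦clo(λx. (x x), ∅), 1↦clo(λx. (x x), ∅)} | K=[arg]]
step 8: [C=x | E={x↦1} | S={0↦clo(λx. (x x), ∅), 1↦clo(λx. (x x), ∅)} | K=[fun]]
step 9: [C=(x x) | E={x↦2} | S={0↦clo(λx. (x x), ∅), 1↦clo(λx. (x x), ∅), 2↦clo(λx. (x x), ∅)} | K=∅]
step 10: [C=x | E={x↦2} | S={0↦clo(λx. (x x), ∅), 1↦clo(λx. (x x), ∅), 2↦clo(λx. (x x), ∅)} | K=[arg]]
step 11: [C=x | E={x↦2} | S={0↦clo(λx. (x x), ∅), 1↦clo(λx. (x x), ∅), 2↦clo(λx. (x x), ∅)} | K=[fun]]
step 12: [C=(x x) | E={x↦3} | S={0↦clo(λx. (x x), ∅), 1↦clo(λx. (x x), ∅), 2↦clo(λx. (x x), ∅), 3↦clo(λx. (x x), ∅)} | K=∅]
step 13: [C=x | E={x↦3} | S={0↦clo(λx. (x x), ∅), 1↦clo(λx. (x x), ∅), 2↦clo(λx. (x x), ∅), 3↦clo(λx. (x x), ∅)} | K=[arg]]
step 14: [C=x | E={x↦3} | S={0↦clo(λx. (x x), ∅), 1↦clo(λx. (x x), ∅), 2↦clo(λx. (x x), ∅), 3↦clo(λx. (x x), ∅)} | K=[fun]]
step 15: [C=(x x) | E={x↦4} | S={0↦clo(λx. (x x), ∅), 1↦clo(λx. (x x), ∅), 2↦clo(λx. (x x), ∅), 3↦clo(λx. (x x), ∅), 4↦clo(λx. (x x), ∅)} | K=∅]
step 16: [C=x | E={x↦4} | S={0↦clo(λx. (x x), ∅), 1↦clo(λx. (x x), ∅), 2↦clo(λx. (x x), ∅), 3↦clo(λx. (x x), ∅), 4↦clo(λx. (x x), ∅)} | K=[arg]]
step 17: [C=x | E={x↦4} | S={0↦clo(λx. (x x), ∅), 1↦clo(λx. (x x), ∅), 2↦clo(λx. (x x), ∅), 3↦clo(λx. (x x), ∅), 4↦clo(λx. (x x), ∅)} | K=[fun]]
→ 17 transitions taken and the configuration is still not final: no result within 17 steps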